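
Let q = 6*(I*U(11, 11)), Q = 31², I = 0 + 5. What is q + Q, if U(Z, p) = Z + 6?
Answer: 1471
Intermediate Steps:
U(Z, p) = 6 + Z
I = 5
Q = 961
q = 510 (q = 6*(5*(6 + 11)) = 6*(5*17) = 6*85 = 510)
q + Q = 510 + 961 = 1471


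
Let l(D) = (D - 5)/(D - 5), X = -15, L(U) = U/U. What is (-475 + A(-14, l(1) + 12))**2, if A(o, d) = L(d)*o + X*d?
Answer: 467856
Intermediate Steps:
L(U) = 1
l(D) = 1 (l(D) = (-5 + D)/(-5 + D) = 1)
A(o, d) = o - 15*d (A(o, d) = 1*o - 15*d = o - 15*d)
(-475 + A(-14, l(1) + 12))**2 = (-475 + (-14 - 15*(1 + 12)))**2 = (-475 + (-14 - 15*13))**2 = (-475 + (-14 - 195))**2 = (-475 - 209)**2 = (-684)**2 = 467856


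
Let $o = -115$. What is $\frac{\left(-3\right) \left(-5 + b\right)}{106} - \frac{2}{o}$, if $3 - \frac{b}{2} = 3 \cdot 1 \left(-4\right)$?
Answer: $- \frac{8413}{12190} \approx -0.69016$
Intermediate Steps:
$b = 30$ ($b = 6 - 2 \cdot 3 \cdot 1 \left(-4\right) = 6 - 2 \cdot 3 \left(-4\right) = 6 - -24 = 6 + 24 = 30$)
$\frac{\left(-3\right) \left(-5 + b\right)}{106} - \frac{2}{o} = \frac{\left(-3\right) \left(-5 + 30\right)}{106} - \frac{2}{-115} = \left(-3\right) 25 \cdot \frac{1}{106} - - \frac{2}{115} = \left(-75\right) \frac{1}{106} + \frac{2}{115} = - \frac{75}{106} + \frac{2}{115} = - \frac{8413}{12190}$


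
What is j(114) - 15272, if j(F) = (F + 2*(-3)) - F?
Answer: -15278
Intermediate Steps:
j(F) = -6 (j(F) = (F - 6) - F = (-6 + F) - F = -6)
j(114) - 15272 = -6 - 15272 = -15278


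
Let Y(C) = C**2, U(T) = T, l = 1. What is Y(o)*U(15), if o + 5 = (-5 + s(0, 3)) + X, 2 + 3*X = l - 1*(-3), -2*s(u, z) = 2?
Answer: 4805/3 ≈ 1601.7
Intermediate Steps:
s(u, z) = -1 (s(u, z) = -1/2*2 = -1)
X = 2/3 (X = -2/3 + (1 - 1*(-3))/3 = -2/3 + (1 + 3)/3 = -2/3 + (1/3)*4 = -2/3 + 4/3 = 2/3 ≈ 0.66667)
o = -31/3 (o = -5 + ((-5 - 1) + 2/3) = -5 + (-6 + 2/3) = -5 - 16/3 = -31/3 ≈ -10.333)
Y(o)*U(15) = (-31/3)**2*15 = (961/9)*15 = 4805/3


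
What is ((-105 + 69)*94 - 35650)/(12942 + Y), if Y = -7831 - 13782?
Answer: 1346/299 ≈ 4.5017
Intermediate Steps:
Y = -21613
((-105 + 69)*94 - 35650)/(12942 + Y) = ((-105 + 69)*94 - 35650)/(12942 - 21613) = (-36*94 - 35650)/(-8671) = (-3384 - 35650)*(-1/8671) = -39034*(-1/8671) = 1346/299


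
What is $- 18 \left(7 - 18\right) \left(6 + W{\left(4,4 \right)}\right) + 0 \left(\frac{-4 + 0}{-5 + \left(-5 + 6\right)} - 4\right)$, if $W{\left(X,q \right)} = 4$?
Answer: $1980$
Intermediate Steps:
$- 18 \left(7 - 18\right) \left(6 + W{\left(4,4 \right)}\right) + 0 \left(\frac{-4 + 0}{-5 + \left(-5 + 6\right)} - 4\right) = - 18 \left(7 - 18\right) \left(6 + 4\right) + 0 \left(\frac{-4 + 0}{-5 + \left(-5 + 6\right)} - 4\right) = - 18 \left(\left(-11\right) 10\right) + 0 \left(- \frac{4}{-5 + 1} - 4\right) = \left(-18\right) \left(-110\right) + 0 \left(- \frac{4}{-4} - 4\right) = 1980 + 0 \left(\left(-4\right) \left(- \frac{1}{4}\right) - 4\right) = 1980 + 0 \left(1 - 4\right) = 1980 + 0 \left(-3\right) = 1980 + 0 = 1980$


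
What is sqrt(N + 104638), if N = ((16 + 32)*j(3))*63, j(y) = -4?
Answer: sqrt(92542) ≈ 304.21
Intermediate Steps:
N = -12096 (N = ((16 + 32)*(-4))*63 = (48*(-4))*63 = -192*63 = -12096)
sqrt(N + 104638) = sqrt(-12096 + 104638) = sqrt(92542)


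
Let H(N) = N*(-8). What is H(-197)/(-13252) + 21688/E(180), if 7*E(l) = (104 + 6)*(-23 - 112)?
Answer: -254408654/24599025 ≈ -10.342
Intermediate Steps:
H(N) = -8*N
E(l) = -14850/7 (E(l) = ((104 + 6)*(-23 - 112))/7 = (110*(-135))/7 = (⅐)*(-14850) = -14850/7)
H(-197)/(-13252) + 21688/E(180) = -8*(-197)/(-13252) + 21688/(-14850/7) = 1576*(-1/13252) + 21688*(-7/14850) = -394/3313 - 75908/7425 = -254408654/24599025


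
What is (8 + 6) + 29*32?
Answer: 942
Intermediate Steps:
(8 + 6) + 29*32 = 14 + 928 = 942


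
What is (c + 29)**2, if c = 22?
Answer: 2601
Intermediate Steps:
(c + 29)**2 = (22 + 29)**2 = 51**2 = 2601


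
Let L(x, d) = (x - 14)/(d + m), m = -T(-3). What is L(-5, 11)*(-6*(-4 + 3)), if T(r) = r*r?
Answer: -57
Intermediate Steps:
T(r) = r**2
m = -9 (m = -1*(-3)**2 = -1*9 = -9)
L(x, d) = (-14 + x)/(-9 + d) (L(x, d) = (x - 14)/(d - 9) = (-14 + x)/(-9 + d))
L(-5, 11)*(-6*(-4 + 3)) = ((-14 - 5)/(-9 + 11))*(-6*(-4 + 3)) = (-19/2)*(-6*(-1)) = ((1/2)*(-19))*6 = -19/2*6 = -57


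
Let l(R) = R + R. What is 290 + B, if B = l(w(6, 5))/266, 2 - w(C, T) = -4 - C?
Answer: 38582/133 ≈ 290.09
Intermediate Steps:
w(C, T) = 6 + C (w(C, T) = 2 - (-4 - C) = 2 + (4 + C) = 6 + C)
l(R) = 2*R
B = 12/133 (B = (2*(6 + 6))/266 = (2*12)*(1/266) = 24*(1/266) = 12/133 ≈ 0.090226)
290 + B = 290 + 12/133 = 38582/133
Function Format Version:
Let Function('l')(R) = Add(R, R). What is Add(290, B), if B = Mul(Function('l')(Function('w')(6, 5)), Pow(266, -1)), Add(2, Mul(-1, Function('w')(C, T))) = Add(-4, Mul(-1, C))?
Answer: Rational(38582, 133) ≈ 290.09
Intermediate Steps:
Function('w')(C, T) = Add(6, C) (Function('w')(C, T) = Add(2, Mul(-1, Add(-4, Mul(-1, C)))) = Add(2, Add(4, C)) = Add(6, C))
Function('l')(R) = Mul(2, R)
B = Rational(12, 133) (B = Mul(Mul(2, Add(6, 6)), Pow(266, -1)) = Mul(Mul(2, 12), Rational(1, 266)) = Mul(24, Rational(1, 266)) = Rational(12, 133) ≈ 0.090226)
Add(290, B) = Add(290, Rational(12, 133)) = Rational(38582, 133)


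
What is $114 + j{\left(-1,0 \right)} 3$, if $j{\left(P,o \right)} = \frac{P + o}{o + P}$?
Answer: $117$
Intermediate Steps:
$j{\left(P,o \right)} = 1$ ($j{\left(P,o \right)} = \frac{P + o}{P + o} = 1$)
$114 + j{\left(-1,0 \right)} 3 = 114 + 1 \cdot 3 = 114 + 3 = 117$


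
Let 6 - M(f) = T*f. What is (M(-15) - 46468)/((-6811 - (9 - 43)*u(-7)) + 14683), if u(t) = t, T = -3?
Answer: -46507/7634 ≈ -6.0921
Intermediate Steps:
M(f) = 6 + 3*f (M(f) = 6 - (-3)*f = 6 + 3*f)
(M(-15) - 46468)/((-6811 - (9 - 43)*u(-7)) + 14683) = ((6 + 3*(-15)) - 46468)/((-6811 - (9 - 43)*(-7)) + 14683) = ((6 - 45) - 46468)/((-6811 - (-34)*(-7)) + 14683) = (-39 - 46468)/((-6811 - 1*238) + 14683) = -46507/((-6811 - 238) + 14683) = -46507/(-7049 + 14683) = -46507/7634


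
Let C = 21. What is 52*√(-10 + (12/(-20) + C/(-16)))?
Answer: 13*I*√4765/5 ≈ 179.48*I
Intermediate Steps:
52*√(-10 + (12/(-20) + C/(-16))) = 52*√(-10 + (12/(-20) + 21/(-16))) = 52*√(-10 + (12*(-1/20) + 21*(-1/16))) = 52*√(-10 + (-⅗ - 21/16)) = 52*√(-10 - 153/80) = 52*√(-953/80) = 52*(I*√4765/20) = 13*I*√4765/5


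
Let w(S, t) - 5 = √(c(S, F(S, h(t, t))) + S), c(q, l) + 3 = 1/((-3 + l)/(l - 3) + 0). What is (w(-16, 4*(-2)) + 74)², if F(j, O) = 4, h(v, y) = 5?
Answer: 6223 + 474*I*√2 ≈ 6223.0 + 670.34*I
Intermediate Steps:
c(q, l) = -2 (c(q, l) = -3 + 1/((-3 + l)/(l - 3) + 0) = -3 + 1/((-3 + l)/(-3 + l) + 0) = -3 + 1/(1 + 0) = -3 + 1/1 = -3 + 1 = -2)
w(S, t) = 5 + √(-2 + S)
(w(-16, 4*(-2)) + 74)² = ((5 + √(-2 - 16)) + 74)² = ((5 + √(-18)) + 74)² = ((5 + 3*I*√2) + 74)² = (79 + 3*I*√2)²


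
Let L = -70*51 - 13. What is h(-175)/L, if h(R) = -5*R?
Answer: -875/3583 ≈ -0.24421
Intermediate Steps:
L = -3583 (L = -3570 - 13 = -3583)
h(-175)/L = -5*(-175)/(-3583) = 875*(-1/3583) = -875/3583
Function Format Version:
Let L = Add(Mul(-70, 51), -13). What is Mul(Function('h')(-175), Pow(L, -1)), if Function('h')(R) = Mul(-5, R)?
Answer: Rational(-875, 3583) ≈ -0.24421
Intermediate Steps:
L = -3583 (L = Add(-3570, -13) = -3583)
Mul(Function('h')(-175), Pow(L, -1)) = Mul(Mul(-5, -175), Pow(-3583, -1)) = Mul(875, Rational(-1, 3583)) = Rational(-875, 3583)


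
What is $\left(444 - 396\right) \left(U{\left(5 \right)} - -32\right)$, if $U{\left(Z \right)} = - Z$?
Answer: $1296$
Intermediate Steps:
$\left(444 - 396\right) \left(U{\left(5 \right)} - -32\right) = \left(444 - 396\right) \left(\left(-1\right) 5 - -32\right) = 48 \left(-5 + 32\right) = 48 \cdot 27 = 1296$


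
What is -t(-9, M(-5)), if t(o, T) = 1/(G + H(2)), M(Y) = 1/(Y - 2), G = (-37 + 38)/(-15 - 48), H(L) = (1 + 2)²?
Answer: -63/566 ≈ -0.11131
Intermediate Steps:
H(L) = 9 (H(L) = 3² = 9)
G = -1/63 (G = 1/(-63) = 1*(-1/63) = -1/63 ≈ -0.015873)
M(Y) = 1/(-2 + Y)
t(o, T) = 63/566 (t(o, T) = 1/(-1/63 + 9) = 1/(566/63) = 63/566)
-t(-9, M(-5)) = -1*63/566 = -63/566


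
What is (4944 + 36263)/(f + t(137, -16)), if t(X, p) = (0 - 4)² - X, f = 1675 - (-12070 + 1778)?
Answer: 41207/11846 ≈ 3.4786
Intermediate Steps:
f = 11967 (f = 1675 - 1*(-10292) = 1675 + 10292 = 11967)
t(X, p) = 16 - X (t(X, p) = (-4)² - X = 16 - X)
(4944 + 36263)/(f + t(137, -16)) = (4944 + 36263)/(11967 + (16 - 1*137)) = 41207/(11967 + (16 - 137)) = 41207/(11967 - 121) = 41207/11846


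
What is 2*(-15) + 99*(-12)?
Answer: -1218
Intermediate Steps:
2*(-15) + 99*(-12) = -30 - 1188 = -1218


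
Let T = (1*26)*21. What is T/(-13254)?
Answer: -91/2209 ≈ -0.041195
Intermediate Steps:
T = 546 (T = 26*21 = 546)
T/(-13254) = 546/(-13254) = 546*(-1/13254) = -91/2209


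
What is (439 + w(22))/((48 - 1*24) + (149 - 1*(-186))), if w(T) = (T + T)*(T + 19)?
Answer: 2243/359 ≈ 6.2479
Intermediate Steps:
w(T) = 2*T*(19 + T) (w(T) = (2*T)*(19 + T) = 2*T*(19 + T))
(439 + w(22))/((48 - 1*24) + (149 - 1*(-186))) = (439 + 2*22*(19 + 22))/((48 - 1*24) + (149 - 1*(-186))) = (439 + 2*22*41)/((48 - 24) + (149 + 186)) = (439 + 1804)/(24 + 335) = 2243/359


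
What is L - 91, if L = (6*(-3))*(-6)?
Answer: 17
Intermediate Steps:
L = 108 (L = -18*(-6) = 108)
L - 91 = 108 - 91 = 17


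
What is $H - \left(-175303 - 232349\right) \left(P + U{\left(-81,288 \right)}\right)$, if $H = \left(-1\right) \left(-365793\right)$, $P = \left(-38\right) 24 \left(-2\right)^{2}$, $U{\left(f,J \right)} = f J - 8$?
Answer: $-10999715775$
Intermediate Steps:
$U{\left(f,J \right)} = -8 + J f$ ($U{\left(f,J \right)} = J f - 8 = -8 + J f$)
$P = -3648$ ($P = \left(-912\right) 4 = -3648$)
$H = 365793$
$H - \left(-175303 - 232349\right) \left(P + U{\left(-81,288 \right)}\right) = 365793 - \left(-175303 - 232349\right) \left(-3648 + \left(-8 + 288 \left(-81\right)\right)\right) = 365793 - - 407652 \left(-3648 - 23336\right) = 365793 - \left(-407652\right) \left(-26984\right) = 365793 - 11000081568 = -10999715775$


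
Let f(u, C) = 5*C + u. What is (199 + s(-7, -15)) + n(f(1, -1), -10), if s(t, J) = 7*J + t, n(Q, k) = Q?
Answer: 83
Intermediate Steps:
f(u, C) = u + 5*C
s(t, J) = t + 7*J
(199 + s(-7, -15)) + n(f(1, -1), -10) = (199 + (-7 + 7*(-15))) + (1 + 5*(-1)) = (199 + (-7 - 105)) + (1 - 5) = (199 - 112) - 4 = 87 - 4 = 83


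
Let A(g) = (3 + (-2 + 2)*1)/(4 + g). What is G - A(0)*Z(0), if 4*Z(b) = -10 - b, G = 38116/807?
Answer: 317033/6456 ≈ 49.107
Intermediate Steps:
G = 38116/807 (G = 38116*(1/807) = 38116/807 ≈ 47.232)
Z(b) = -5/2 - b/4 (Z(b) = (-10 - b)/4 = -5/2 - b/4)
A(g) = 3/(4 + g) (A(g) = (3 + 0*1)/(4 + g) = (3 + 0)/(4 + g) = 3/(4 + g))
G - A(0)*Z(0) = 38116/807 - 3/(4 + 0)*(-5/2 - ¼*0) = 38116/807 - 3/4*(-5/2 + 0) = 38116/807 - 3*(¼)*(-5)/2 = 38116/807 - 3*(-5)/(4*2) = 38116/807 - 1*(-15/8) = 38116/807 + 15/8 = 317033/6456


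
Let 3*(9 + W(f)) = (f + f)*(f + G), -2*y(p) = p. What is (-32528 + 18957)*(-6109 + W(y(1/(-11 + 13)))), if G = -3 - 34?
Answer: 1990634993/24 ≈ 8.2943e+7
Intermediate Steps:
G = -37
y(p) = -p/2
W(f) = -9 + 2*f*(-37 + f)/3 (W(f) = -9 + ((f + f)*(f - 37))/3 = -9 + ((2*f)*(-37 + f))/3 = -9 + (2*f*(-37 + f))/3 = -9 + 2*f*(-37 + f)/3)
(-32528 + 18957)*(-6109 + W(y(1/(-11 + 13)))) = (-32528 + 18957)*(-6109 + (-9 - (-37)/(3*(-11 + 13)) + 2*(-1/(2*(-11 + 13)))²/3)) = -13571*(-6109 + (-9 - (-37)/(3*2) + 2*(-½/2)²/3)) = -13571*(-6109 + (-9 - (-37)/(3*2) + 2*(-½*½)²/3)) = -13571*(-6109 + (-9 - 74/3*(-¼) + 2*(-¼)²/3)) = -13571*(-6109 + (-9 + 37/6 + (⅔)*(1/16))) = -13571*(-6109 + (-9 + 37/6 + 1/24)) = -13571*(-6109 - 67/24) = -13571*(-146683/24) = 1990634993/24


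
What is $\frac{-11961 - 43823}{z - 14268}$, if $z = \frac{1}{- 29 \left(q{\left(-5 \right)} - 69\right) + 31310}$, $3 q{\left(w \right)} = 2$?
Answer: $\frac{5571427000}{1425016497} \approx 3.9097$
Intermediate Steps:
$q{\left(w \right)} = \frac{2}{3}$ ($q{\left(w \right)} = \frac{1}{3} \cdot 2 = \frac{2}{3}$)
$z = \frac{3}{99875}$ ($z = \frac{1}{- 29 \left(\frac{2}{3} - 69\right) + 31310} = \frac{1}{\left(-29\right) \left(- \frac{205}{3}\right) + 31310} = \frac{1}{\frac{5945}{3} + 31310} = \frac{1}{\frac{99875}{3}} = \frac{3}{99875} \approx 3.0038 \cdot 10^{-5}$)
$\frac{-11961 - 43823}{z - 14268} = \frac{-11961 - 43823}{\frac{3}{99875} - 14268} = \frac{-11961 - 43823}{- \frac{1425016497}{99875}} = \left(-55784\right) \left(- \frac{99875}{1425016497}\right) = \frac{5571427000}{1425016497}$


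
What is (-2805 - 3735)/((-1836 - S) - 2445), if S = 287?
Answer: 1635/1142 ≈ 1.4317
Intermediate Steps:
(-2805 - 3735)/((-1836 - S) - 2445) = (-2805 - 3735)/((-1836 - 1*287) - 2445) = -6540/((-1836 - 287) - 2445) = -6540/(-2123 - 2445) = -6540/(-4568) = -6540*(-1/4568) = 1635/1142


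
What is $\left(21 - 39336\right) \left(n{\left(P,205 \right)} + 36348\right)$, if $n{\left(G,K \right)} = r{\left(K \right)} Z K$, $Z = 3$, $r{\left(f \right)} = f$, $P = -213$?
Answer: $-6385660245$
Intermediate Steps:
$n{\left(G,K \right)} = 3 K^{2}$ ($n{\left(G,K \right)} = K 3 K = 3 K K = 3 K^{2}$)
$\left(21 - 39336\right) \left(n{\left(P,205 \right)} + 36348\right) = \left(21 - 39336\right) \left(3 \cdot 205^{2} + 36348\right) = - 39315 \left(3 \cdot 42025 + 36348\right) = - 39315 \left(126075 + 36348\right) = \left(-39315\right) 162423 = -6385660245$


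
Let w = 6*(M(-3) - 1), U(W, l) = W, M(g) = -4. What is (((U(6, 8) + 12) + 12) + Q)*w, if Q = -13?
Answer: -510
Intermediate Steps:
w = -30 (w = 6*(-4 - 1) = 6*(-5) = -30)
(((U(6, 8) + 12) + 12) + Q)*w = (((6 + 12) + 12) - 13)*(-30) = ((18 + 12) - 13)*(-30) = (30 - 13)*(-30) = 17*(-30) = -510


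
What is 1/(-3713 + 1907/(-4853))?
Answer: -4853/18021096 ≈ -0.00026930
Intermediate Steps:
1/(-3713 + 1907/(-4853)) = 1/(-3713 + 1907*(-1/4853)) = 1/(-3713 - 1907/4853) = 1/(-18021096/4853) = -4853/18021096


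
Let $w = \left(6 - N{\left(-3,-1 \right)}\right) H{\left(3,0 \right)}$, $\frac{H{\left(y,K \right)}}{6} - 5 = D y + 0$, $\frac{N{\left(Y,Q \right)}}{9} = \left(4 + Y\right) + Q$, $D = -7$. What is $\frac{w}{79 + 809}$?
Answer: $- \frac{24}{37} \approx -0.64865$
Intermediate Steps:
$N{\left(Y,Q \right)} = 36 + 9 Q + 9 Y$ ($N{\left(Y,Q \right)} = 9 \left(\left(4 + Y\right) + Q\right) = 9 \left(4 + Q + Y\right) = 36 + 9 Q + 9 Y$)
$H{\left(y,K \right)} = 30 - 42 y$ ($H{\left(y,K \right)} = 30 + 6 \left(- 7 y + 0\right) = 30 + 6 \left(- 7 y\right) = 30 - 42 y$)
$w = -576$ ($w = \left(6 - \left(36 + 9 \left(-1\right) + 9 \left(-3\right)\right)\right) \left(30 - 126\right) = \left(6 - \left(36 - 9 - 27\right)\right) \left(30 - 126\right) = \left(6 - 0\right) \left(-96\right) = \left(6 + 0\right) \left(-96\right) = 6 \left(-96\right) = -576$)
$\frac{w}{79 + 809} = \frac{1}{79 + 809} \left(-576\right) = \frac{1}{888} \left(-576\right) = - \frac{24}{37}$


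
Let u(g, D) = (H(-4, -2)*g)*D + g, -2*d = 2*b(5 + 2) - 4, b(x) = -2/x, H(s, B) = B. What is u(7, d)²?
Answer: 625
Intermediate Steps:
d = 16/7 (d = -(2*(-2/(5 + 2)) - 4)/2 = -(2*(-2/7) - 4)/2 = -(-4/7 - 4)/2 = -½*(-32/7) = 16/7 ≈ 2.2857)
u(g, D) = g - 2*D*g (u(g, D) = (-2*g)*D + g = -2*D*g + g = g - 2*D*g)
u(7, d)² = (7*(1 - 2*16/7))² = (7*(1 - 32/7))² = (7*(-25/7))² = (-25)² = 625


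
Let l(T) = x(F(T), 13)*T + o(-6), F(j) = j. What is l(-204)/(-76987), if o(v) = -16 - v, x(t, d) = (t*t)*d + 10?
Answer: 110367682/76987 ≈ 1433.6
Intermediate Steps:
x(t, d) = 10 + d*t² (x(t, d) = t²*d + 10 = d*t² + 10 = 10 + d*t²)
l(T) = -10 + T*(10 + 13*T²) (l(T) = (10 + 13*T²)*T + (-16 - 1*(-6)) = T*(10 + 13*T²) + (-16 + 6) = T*(10 + 13*T²) - 10 = -10 + T*(10 + 13*T²))
l(-204)/(-76987) = (-10 - 204*(10 + 13*(-204)²))/(-76987) = (-10 - 204*(10 + 13*41616))*(-1/76987) = (-10 - 204*(10 + 541008))*(-1/76987) = (-10 - 204*541018)*(-1/76987) = (-10 - 110367672)*(-1/76987) = -110367682*(-1/76987) = 110367682/76987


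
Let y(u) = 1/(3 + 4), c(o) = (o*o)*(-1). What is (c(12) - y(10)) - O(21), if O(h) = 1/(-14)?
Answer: -2017/14 ≈ -144.07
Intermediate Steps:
c(o) = -o² (c(o) = o²*(-1) = -o²)
O(h) = -1/14
y(u) = ⅐ (y(u) = 1/7 = ⅐)
(c(12) - y(10)) - O(21) = (-1*12² - 1*⅐) - 1*(-1/14) = (-1*144 - ⅐) + 1/14 = (-144 - ⅐) + 1/14 = -1009/7 + 1/14 = -2017/14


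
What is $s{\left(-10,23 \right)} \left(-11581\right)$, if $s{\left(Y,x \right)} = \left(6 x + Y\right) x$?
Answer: $-34094464$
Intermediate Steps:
$s{\left(Y,x \right)} = x \left(Y + 6 x\right)$ ($s{\left(Y,x \right)} = \left(Y + 6 x\right) x = x \left(Y + 6 x\right)$)
$s{\left(-10,23 \right)} \left(-11581\right) = 23 \left(-10 + 6 \cdot 23\right) \left(-11581\right) = 23 \left(-10 + 138\right) \left(-11581\right) = 23 \cdot 128 \left(-11581\right) = 2944 \left(-11581\right) = -34094464$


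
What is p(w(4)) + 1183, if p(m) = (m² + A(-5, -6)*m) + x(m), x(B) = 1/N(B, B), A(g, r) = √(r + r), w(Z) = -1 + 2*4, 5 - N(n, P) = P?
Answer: 2463/2 + 14*I*√3 ≈ 1231.5 + 24.249*I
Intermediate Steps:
N(n, P) = 5 - P
w(Z) = 7 (w(Z) = -1 + 8 = 7)
A(g, r) = √2*√r (A(g, r) = √(2*r) = √2*√r)
x(B) = 1/(5 - B)
p(m) = m² - 1/(-5 + m) + 2*I*m*√3 (p(m) = (m² + (√2*√(-6))*m) - 1/(-5 + m) = (m² + (√2*(I*√6))*m) - 1/(-5 + m) = (m² + (2*I*√3)*m) - 1/(-5 + m) = (m² + 2*I*m*√3) - 1/(-5 + m) = m² - 1/(-5 + m) + 2*I*m*√3)
p(w(4)) + 1183 = (-1 + 7*(-5 + 7)*(7 + 2*I*√3))/(-5 + 7) + 1183 = (-1 + 7*2*(7 + 2*I*√3))/2 + 1183 = (-1 + (98 + 28*I*√3))/2 + 1183 = (97 + 28*I*√3)/2 + 1183 = (97/2 + 14*I*√3) + 1183 = 2463/2 + 14*I*√3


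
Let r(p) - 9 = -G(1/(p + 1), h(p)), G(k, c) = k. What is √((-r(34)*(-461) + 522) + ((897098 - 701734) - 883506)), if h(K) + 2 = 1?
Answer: 3*I*√93029790/35 ≈ 826.73*I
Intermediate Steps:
h(K) = -1 (h(K) = -2 + 1 = -1)
r(p) = 9 - 1/(1 + p) (r(p) = 9 - 1/(p + 1) = 9 - 1/(1 + p))
√((-r(34)*(-461) + 522) + ((897098 - 701734) - 883506)) = √((-(8 + 9*34)/(1 + 34)*(-461) + 522) + ((897098 - 701734) - 883506)) = √((-(8 + 306)/35*(-461) + 522) + (195364 - 883506)) = √((-314/35*(-461) + 522) - 688142) = √((144754/35 + 522) - 688142) = √(163024/35 - 688142) = √(-23921946/35) = 3*I*√93029790/35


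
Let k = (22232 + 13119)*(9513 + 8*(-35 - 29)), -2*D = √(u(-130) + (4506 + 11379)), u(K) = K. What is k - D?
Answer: 318194351 + √15755/2 ≈ 3.1819e+8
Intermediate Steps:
D = -√15755/2 (D = -√(-130 + (4506 + 11379))/2 = -√(-130 + 15885)/2 = -√15755/2 ≈ -62.759)
k = 318194351 (k = 35351*(9513 + 8*(-64)) = 35351*(9513 - 512) = 35351*9001 = 318194351)
k - D = 318194351 - (-1)*√15755/2 = 318194351 + √15755/2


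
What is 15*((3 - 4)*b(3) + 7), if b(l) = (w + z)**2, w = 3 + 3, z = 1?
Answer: -630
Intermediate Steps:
w = 6
b(l) = 49 (b(l) = (6 + 1)**2 = 7**2 = 49)
15*((3 - 4)*b(3) + 7) = 15*((3 - 4)*49 + 7) = 15*(-1*49 + 7) = 15*(-49 + 7) = 15*(-42) = -630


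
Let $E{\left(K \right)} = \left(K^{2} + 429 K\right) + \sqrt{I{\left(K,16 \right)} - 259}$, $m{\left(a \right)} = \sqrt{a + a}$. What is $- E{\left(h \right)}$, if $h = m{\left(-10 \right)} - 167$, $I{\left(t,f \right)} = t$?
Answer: $43774 - \sqrt{-426 + 2 i \sqrt{5}} - 190 i \sqrt{5} \approx 43774.0 - 445.49 i$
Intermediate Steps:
$m{\left(a \right)} = \sqrt{2} \sqrt{a}$ ($m{\left(a \right)} = \sqrt{2 a} = \sqrt{2} \sqrt{a}$)
$h = -167 + 2 i \sqrt{5}$ ($h = \sqrt{2} \sqrt{-10} - 167 = \sqrt{2} i \sqrt{10} - 167 = 2 i \sqrt{5} - 167 = -167 + 2 i \sqrt{5} \approx -167.0 + 4.4721 i$)
$E{\left(K \right)} = K^{2} + \sqrt{-259 + K} + 429 K$ ($E{\left(K \right)} = \left(K^{2} + 429 K\right) + \sqrt{K - 259} = \left(K^{2} + 429 K\right) + \sqrt{-259 + K} = K^{2} + \sqrt{-259 + K} + 429 K$)
$- E{\left(h \right)} = - (\left(-167 + 2 i \sqrt{5}\right)^{2} + \sqrt{-259 - \left(167 - 2 i \sqrt{5}\right)} + 429 \left(-167 + 2 i \sqrt{5}\right)) = - (\left(-167 + 2 i \sqrt{5}\right)^{2} + \sqrt{-426 + 2 i \sqrt{5}} - \left(71643 - 858 i \sqrt{5}\right)) = - (-71643 + \sqrt{-426 + 2 i \sqrt{5}} + \left(-167 + 2 i \sqrt{5}\right)^{2} + 858 i \sqrt{5}) = 71643 - \sqrt{-426 + 2 i \sqrt{5}} - \left(-167 + 2 i \sqrt{5}\right)^{2} - 858 i \sqrt{5}$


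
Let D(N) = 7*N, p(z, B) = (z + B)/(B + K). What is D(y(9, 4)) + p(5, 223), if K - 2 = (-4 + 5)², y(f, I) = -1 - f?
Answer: -7796/113 ≈ -68.991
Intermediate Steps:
K = 3 (K = 2 + (-4 + 5)² = 2 + 1² = 2 + 1 = 3)
p(z, B) = (B + z)/(3 + B) (p(z, B) = (z + B)/(B + 3) = (B + z)/(3 + B))
D(y(9, 4)) + p(5, 223) = 7*(-1 - 1*9) + (223 + 5)/(3 + 223) = 7*(-1 - 9) + 228/226 = 7*(-10) + (1/226)*228 = -70 + 114/113 = -7796/113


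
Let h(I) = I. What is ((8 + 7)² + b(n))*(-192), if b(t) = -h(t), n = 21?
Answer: -39168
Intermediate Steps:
b(t) = -t
((8 + 7)² + b(n))*(-192) = ((8 + 7)² - 1*21)*(-192) = (15² - 21)*(-192) = (225 - 21)*(-192) = 204*(-192) = -39168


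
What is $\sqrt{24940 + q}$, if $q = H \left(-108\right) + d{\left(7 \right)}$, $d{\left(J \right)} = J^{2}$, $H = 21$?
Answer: $\sqrt{22721} \approx 150.73$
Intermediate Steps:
$q = -2219$ ($q = 21 \left(-108\right) + 7^{2} = -2268 + 49 = -2219$)
$\sqrt{24940 + q} = \sqrt{24940 - 2219} = \sqrt{22721}$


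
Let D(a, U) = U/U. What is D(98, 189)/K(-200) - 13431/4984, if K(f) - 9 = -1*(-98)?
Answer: -1432133/533288 ≈ -2.6855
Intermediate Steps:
D(a, U) = 1
K(f) = 107 (K(f) = 9 - 1*(-98) = 9 + 98 = 107)
D(98, 189)/K(-200) - 13431/4984 = 1/107 - 13431/4984 = -1432133/533288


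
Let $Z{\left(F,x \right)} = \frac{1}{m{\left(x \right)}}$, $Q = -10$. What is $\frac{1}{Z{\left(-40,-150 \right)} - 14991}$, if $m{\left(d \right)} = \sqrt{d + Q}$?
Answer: $- \frac{2398560}{35956812961} + \frac{4 i \sqrt{10}}{35956812961} \approx -6.6707 \cdot 10^{-5} + 3.5179 \cdot 10^{-10} i$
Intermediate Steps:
$m{\left(d \right)} = \sqrt{-10 + d}$ ($m{\left(d \right)} = \sqrt{d - 10} = \sqrt{-10 + d}$)
$Z{\left(F,x \right)} = \frac{1}{\sqrt{-10 + x}}$
$\frac{1}{Z{\left(-40,-150 \right)} - 14991} = \frac{1}{\frac{1}{\sqrt{-10 - 150}} - 14991} = \frac{1}{\frac{1}{\sqrt{-160}} - 14991} = \frac{1}{- \frac{i \sqrt{10}}{40} - 14991} = \frac{1}{-14991 - \frac{i \sqrt{10}}{40}}$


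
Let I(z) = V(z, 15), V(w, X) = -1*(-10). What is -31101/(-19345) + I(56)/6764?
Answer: 105280307/65424790 ≈ 1.6092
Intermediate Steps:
V(w, X) = 10
I(z) = 10
-31101/(-19345) + I(56)/6764 = -31101/(-19345) + 10/6764 = -31101*(-1/19345) + 10*(1/6764) = 31101/19345 + 5/3382 = 105280307/65424790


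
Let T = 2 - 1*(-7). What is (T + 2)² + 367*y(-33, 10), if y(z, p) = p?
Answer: 3791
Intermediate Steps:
T = 9 (T = 2 + 7 = 9)
(T + 2)² + 367*y(-33, 10) = (9 + 2)² + 367*10 = 11² + 3670 = 121 + 3670 = 3791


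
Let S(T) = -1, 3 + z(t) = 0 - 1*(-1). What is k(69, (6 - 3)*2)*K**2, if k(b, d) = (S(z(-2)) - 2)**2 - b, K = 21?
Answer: -26460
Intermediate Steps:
z(t) = -2 (z(t) = -3 + (0 - 1*(-1)) = -3 + (0 + 1) = -3 + 1 = -2)
k(b, d) = 9 - b (k(b, d) = (-1 - 2)**2 - b = (-3)**2 - b = 9 - b)
k(69, (6 - 3)*2)*K**2 = (9 - 1*69)*21**2 = (9 - 69)*441 = -60*441 = -26460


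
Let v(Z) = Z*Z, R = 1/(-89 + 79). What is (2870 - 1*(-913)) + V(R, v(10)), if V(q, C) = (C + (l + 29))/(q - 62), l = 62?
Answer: 2347333/621 ≈ 3779.9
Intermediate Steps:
R = -⅒ (R = 1/(-10) = -⅒ ≈ -0.10000)
v(Z) = Z²
V(q, C) = (91 + C)/(-62 + q) (V(q, C) = (C + (62 + 29))/(q - 62) = (C + 91)/(-62 + q) = (91 + C)/(-62 + q))
(2870 - 1*(-913)) + V(R, v(10)) = (2870 - 1*(-913)) + (91 + 10²)/(-62 - ⅒) = (2870 + 913) + (91 + 100)/(-621/10) = 3783 - 10/621*191 = 3783 - 1910/621 = 2347333/621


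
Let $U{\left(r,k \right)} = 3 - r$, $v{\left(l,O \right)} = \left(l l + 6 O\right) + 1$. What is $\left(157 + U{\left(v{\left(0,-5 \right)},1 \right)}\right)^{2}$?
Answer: $35721$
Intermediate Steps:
$v{\left(l,O \right)} = 1 + l^{2} + 6 O$ ($v{\left(l,O \right)} = \left(l^{2} + 6 O\right) + 1 = 1 + l^{2} + 6 O$)
$\left(157 + U{\left(v{\left(0,-5 \right)},1 \right)}\right)^{2} = \left(157 + \left(3 - \left(1 + 0^{2} + 6 \left(-5\right)\right)\right)\right)^{2} = \left(157 + \left(3 - \left(1 + 0 - 30\right)\right)\right)^{2} = \left(157 + \left(3 - -29\right)\right)^{2} = \left(157 + \left(3 + 29\right)\right)^{2} = \left(157 + 32\right)^{2} = 189^{2} = 35721$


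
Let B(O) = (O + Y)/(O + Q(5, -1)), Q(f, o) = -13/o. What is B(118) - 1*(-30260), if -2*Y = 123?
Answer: 7928233/262 ≈ 30260.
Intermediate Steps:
Y = -123/2 (Y = -½*123 = -123/2 ≈ -61.500)
B(O) = (-123/2 + O)/(13 + O) (B(O) = (O - 123/2)/(O - 13/(-1)) = (-123/2 + O)/(O - 13*(-1)) = (-123/2 + O)/(O + 13) = (-123/2 + O)/(13 + O))
B(118) - 1*(-30260) = (-123/2 + 118)/(13 + 118) - 1*(-30260) = (113/2)/131 + 30260 = (1/131)*(113/2) + 30260 = 113/262 + 30260 = 7928233/262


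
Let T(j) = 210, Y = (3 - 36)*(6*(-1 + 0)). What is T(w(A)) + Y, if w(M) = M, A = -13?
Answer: 408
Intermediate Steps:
Y = 198 (Y = -198*(-1) = -33*(-6) = 198)
T(w(A)) + Y = 210 + 198 = 408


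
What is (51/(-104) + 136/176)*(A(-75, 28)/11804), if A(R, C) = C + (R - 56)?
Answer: -33269/13503776 ≈ -0.0024637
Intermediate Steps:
A(R, C) = -56 + C + R (A(R, C) = C + (-56 + R) = -56 + C + R)
(51/(-104) + 136/176)*(A(-75, 28)/11804) = (51/(-104) + 136/176)*((-56 + 28 - 75)/11804) = (51*(-1/104) + 136*(1/176))*(-103*1/11804) = (-51/104 + 17/22)*(-103/11804) = (323/1144)*(-103/11804) = -33269/13503776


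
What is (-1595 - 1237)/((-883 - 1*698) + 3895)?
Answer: -1416/1157 ≈ -1.2239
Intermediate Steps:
(-1595 - 1237)/((-883 - 1*698) + 3895) = -2832/((-883 - 698) + 3895) = -2832/(-1581 + 3895) = -2832/2314 = -2832*1/2314 = -1416/1157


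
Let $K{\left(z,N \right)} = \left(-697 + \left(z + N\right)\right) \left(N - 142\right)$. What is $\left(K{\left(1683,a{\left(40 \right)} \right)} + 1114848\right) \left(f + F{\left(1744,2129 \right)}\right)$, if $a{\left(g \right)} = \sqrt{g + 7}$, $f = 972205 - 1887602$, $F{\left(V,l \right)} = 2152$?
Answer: $-890307025335 - 770778780 \sqrt{47} \approx -8.9559 \cdot 10^{11}$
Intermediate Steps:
$f = -915397$
$a{\left(g \right)} = \sqrt{7 + g}$
$K{\left(z,N \right)} = \left(-142 + N\right) \left(-697 + N + z\right)$ ($K{\left(z,N \right)} = \left(-697 + \left(N + z\right)\right) \left(-142 + N\right) = \left(-697 + N + z\right) \left(-142 + N\right) = \left(-142 + N\right) \left(-697 + N + z\right)$)
$\left(K{\left(1683,a{\left(40 \right)} \right)} + 1114848\right) \left(f + F{\left(1744,2129 \right)}\right) = \left(\left(98974 + \left(\sqrt{7 + 40}\right)^{2} - 839 \sqrt{7 + 40} - 238986 + \sqrt{7 + 40} \cdot 1683\right) + 1114848\right) \left(-915397 + 2152\right) = \left(\left(98974 + \left(\sqrt{47}\right)^{2} - 839 \sqrt{47} - 238986 + \sqrt{47} \cdot 1683\right) + 1114848\right) \left(-913245\right) = \left(\left(98974 + 47 - 839 \sqrt{47} - 238986 + 1683 \sqrt{47}\right) + 1114848\right) \left(-913245\right) = \left(\left(-139965 + 844 \sqrt{47}\right) + 1114848\right) \left(-913245\right) = \left(974883 + 844 \sqrt{47}\right) \left(-913245\right) = -890307025335 - 770778780 \sqrt{47}$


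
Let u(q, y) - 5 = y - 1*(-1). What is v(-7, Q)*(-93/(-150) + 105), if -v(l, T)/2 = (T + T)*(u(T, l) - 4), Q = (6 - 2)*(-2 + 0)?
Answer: -84496/5 ≈ -16899.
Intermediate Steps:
u(q, y) = 6 + y (u(q, y) = 5 + (y - 1*(-1)) = 5 + (y + 1) = 5 + (1 + y) = 6 + y)
Q = -8 (Q = 4*(-2) = -8)
v(l, T) = -4*T*(2 + l) (v(l, T) = -2*(T + T)*((6 + l) - 4) = -2*2*T*(2 + l) = -4*T*(2 + l))
v(-7, Q)*(-93/(-150) + 105) = (-4*(-8)*(2 - 7))*(-93/(-150) + 105) = (-4*(-8)*(-5))*(-93*(-1/150) + 105) = -160*(31/50 + 105) = -160*5281/50 = -84496/5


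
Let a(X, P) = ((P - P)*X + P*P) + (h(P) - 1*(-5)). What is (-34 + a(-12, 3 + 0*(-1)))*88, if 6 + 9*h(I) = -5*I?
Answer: -5896/3 ≈ -1965.3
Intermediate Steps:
h(I) = -⅔ - 5*I/9 (h(I) = -⅔ + (-5*I)/9 = -⅔ - 5*I/9)
a(X, P) = 13/3 + P² - 5*P/9 (a(X, P) = ((P - P)*X + P*P) + ((-⅔ - 5*P/9) - 1*(-5)) = (0*X + P²) + ((-⅔ - 5*P/9) + 5) = (0 + P²) + (13/3 - 5*P/9) = P² + (13/3 - 5*P/9) = 13/3 + P² - 5*P/9)
(-34 + a(-12, 3 + 0*(-1)))*88 = (-34 + (13/3 + (3 + 0*(-1))² - 5*(3 + 0*(-1))/9))*88 = (-34 + (13/3 + (3 + 0)² - 5*(3 + 0)/9))*88 = (-34 + (13/3 + 3² - 5/9*3))*88 = (-34 + (13/3 + 9 - 5/3))*88 = (-34 + 35/3)*88 = -67/3*88 = -5896/3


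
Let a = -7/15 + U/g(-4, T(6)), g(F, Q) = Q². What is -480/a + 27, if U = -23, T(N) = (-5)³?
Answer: 2886561/2743 ≈ 1052.3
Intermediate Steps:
T(N) = -125
a = -21944/46875 (a = -7/15 - 23/((-125)²) = -7*1/15 - 23/15625 = -7/15 - 23*1/15625 = -7/15 - 23/15625 = -21944/46875 ≈ -0.46814)
-480/a + 27 = -480/(-21944/46875) + 27 = -480*(-46875)/21944 + 27 = -12*(-234375/2743) + 27 = 2812500/2743 + 27 = 2886561/2743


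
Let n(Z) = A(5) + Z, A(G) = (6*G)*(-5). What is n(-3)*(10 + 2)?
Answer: -1836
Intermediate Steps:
A(G) = -30*G
n(Z) = -150 + Z (n(Z) = -30*5 + Z = -150 + Z)
n(-3)*(10 + 2) = (-150 - 3)*(10 + 2) = -153*12 = -1836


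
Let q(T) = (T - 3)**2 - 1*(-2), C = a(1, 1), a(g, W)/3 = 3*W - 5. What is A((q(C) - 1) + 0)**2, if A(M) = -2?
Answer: 4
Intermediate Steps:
a(g, W) = -15 + 9*W (a(g, W) = 3*(3*W - 5) = 3*(-5 + 3*W) = -15 + 9*W)
C = -6 (C = -15 + 9*1 = -15 + 9 = -6)
q(T) = 2 + (-3 + T)**2 (q(T) = (-3 + T)**2 + 2 = 2 + (-3 + T)**2)
A((q(C) - 1) + 0)**2 = (-2)**2 = 4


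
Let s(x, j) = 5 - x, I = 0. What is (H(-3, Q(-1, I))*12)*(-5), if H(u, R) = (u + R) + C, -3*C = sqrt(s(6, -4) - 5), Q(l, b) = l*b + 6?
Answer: -180 + 20*I*sqrt(6) ≈ -180.0 + 48.99*I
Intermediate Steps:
Q(l, b) = 6 + b*l (Q(l, b) = b*l + 6 = 6 + b*l)
C = -I*sqrt(6)/3 (C = -sqrt((5 - 1*6) - 5)/3 = -sqrt((5 - 6) - 5)/3 = -sqrt(-1 - 5)/3 = -I*sqrt(6)/3 ≈ -0.8165*I)
H(u, R) = R + u - I*sqrt(6)/3 (H(u, R) = (u + R) - I*sqrt(6)/3 = (R + u) - I*sqrt(6)/3 = R + u - I*sqrt(6)/3)
(H(-3, Q(-1, I))*12)*(-5) = (((6 + 0*(-1)) - 3 - I*sqrt(6)/3)*12)*(-5) = (((6 + 0) - 3 - I*sqrt(6)/3)*12)*(-5) = ((6 - 3 - I*sqrt(6)/3)*12)*(-5) = ((3 - I*sqrt(6)/3)*12)*(-5) = (36 - 4*I*sqrt(6))*(-5) = -180 + 20*I*sqrt(6)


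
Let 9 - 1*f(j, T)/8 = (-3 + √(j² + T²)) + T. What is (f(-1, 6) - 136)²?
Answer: 10112 + 1408*√37 ≈ 18677.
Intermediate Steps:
f(j, T) = 96 - 8*T - 8*√(T² + j²) (f(j, T) = 72 - 8*((-3 + √(j² + T²)) + T) = 72 - 8*((-3 + √(T² + j²)) + T) = 72 - 8*(-3 + T + √(T² + j²)) = 72 + (24 - 8*T - 8*√(T² + j²)) = 96 - 8*T - 8*√(T² + j²))
(f(-1, 6) - 136)² = ((96 - 8*6 - 8*√(6² + (-1)²)) - 136)² = ((96 - 48 - 8*√(36 + 1)) - 136)² = ((96 - 48 - 8*√37) - 136)² = ((48 - 8*√37) - 136)² = (-88 - 8*√37)²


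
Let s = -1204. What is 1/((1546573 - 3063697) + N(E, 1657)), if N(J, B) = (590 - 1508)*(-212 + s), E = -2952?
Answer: -1/217236 ≈ -4.6033e-6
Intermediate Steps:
N(J, B) = 1299888 (N(J, B) = (590 - 1508)*(-212 - 1204) = -918*(-1416) = 1299888)
1/((1546573 - 3063697) + N(E, 1657)) = 1/((1546573 - 3063697) + 1299888) = 1/(-1517124 + 1299888) = 1/(-217236) = -1/217236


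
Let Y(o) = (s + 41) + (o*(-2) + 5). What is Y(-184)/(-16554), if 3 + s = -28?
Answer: -383/16554 ≈ -0.023136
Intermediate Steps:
s = -31 (s = -3 - 28 = -31)
Y(o) = 15 - 2*o (Y(o) = (-31 + 41) + (o*(-2) + 5) = 10 + (-2*o + 5) = 10 + (5 - 2*o) = 15 - 2*o)
Y(-184)/(-16554) = (15 - 2*(-184))/(-16554) = (15 + 368)*(-1/16554) = 383*(-1/16554) = -383/16554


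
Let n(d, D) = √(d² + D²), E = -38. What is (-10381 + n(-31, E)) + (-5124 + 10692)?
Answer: -4813 + √2405 ≈ -4764.0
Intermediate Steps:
n(d, D) = √(D² + d²)
(-10381 + n(-31, E)) + (-5124 + 10692) = (-10381 + √((-38)² + (-31)²)) + (-5124 + 10692) = (-10381 + √(1444 + 961)) + 5568 = (-10381 + √2405) + 5568 = -4813 + √2405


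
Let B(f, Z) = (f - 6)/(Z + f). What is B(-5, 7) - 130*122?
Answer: -31731/2 ≈ -15866.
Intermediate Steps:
B(f, Z) = (-6 + f)/(Z + f)
B(-5, 7) - 130*122 = (-6 - 5)/(7 - 5) - 130*122 = -11/2 - 15860 = -31731/2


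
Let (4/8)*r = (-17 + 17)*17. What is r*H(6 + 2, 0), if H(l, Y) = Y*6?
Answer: 0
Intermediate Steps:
H(l, Y) = 6*Y
r = 0 (r = 2*((-17 + 17)*17) = 2*(0*17) = 2*0 = 0)
r*H(6 + 2, 0) = 0*(6*0) = 0*0 = 0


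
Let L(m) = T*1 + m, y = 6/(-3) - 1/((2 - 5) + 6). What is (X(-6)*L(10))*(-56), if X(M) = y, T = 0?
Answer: 3920/3 ≈ 1306.7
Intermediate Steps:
y = -7/3 (y = 6*(-1/3) - 1/(-3 + 6) = -2 - 1/3 = -7/3 ≈ -2.3333)
X(M) = -7/3
L(m) = m (L(m) = 0*1 + m = 0 + m = m)
(X(-6)*L(10))*(-56) = -7/3*10*(-56) = -70/3*(-56) = 3920/3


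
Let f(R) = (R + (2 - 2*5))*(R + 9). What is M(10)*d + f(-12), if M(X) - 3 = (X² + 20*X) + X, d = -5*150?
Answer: -234690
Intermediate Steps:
d = -750
M(X) = 3 + X² + 21*X (M(X) = 3 + ((X² + 20*X) + X) = 3 + (X² + 21*X) = 3 + X² + 21*X)
f(R) = (-8 + R)*(9 + R) (f(R) = (R + (2 - 10))*(9 + R) = (R - 8)*(9 + R) = (-8 + R)*(9 + R))
M(10)*d + f(-12) = (3 + 10² + 21*10)*(-750) + (-72 - 12 + (-12)²) = (3 + 100 + 210)*(-750) + (-72 - 12 + 144) = 313*(-750) + 60 = -234750 + 60 = -234690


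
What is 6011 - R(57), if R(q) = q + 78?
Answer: 5876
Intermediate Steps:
R(q) = 78 + q
6011 - R(57) = 6011 - (78 + 57) = 6011 - 1*135 = 6011 - 135 = 5876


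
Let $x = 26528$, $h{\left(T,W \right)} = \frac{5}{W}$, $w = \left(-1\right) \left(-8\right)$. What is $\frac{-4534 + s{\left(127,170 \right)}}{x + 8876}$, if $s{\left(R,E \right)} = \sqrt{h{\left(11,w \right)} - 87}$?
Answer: $- \frac{2267}{17702} + \frac{i \sqrt{1382}}{141616} \approx -0.12806 + 0.00026251 i$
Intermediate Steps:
$w = 8$
$s{\left(R,E \right)} = \frac{i \sqrt{1382}}{4}$ ($s{\left(R,E \right)} = \sqrt{\frac{5}{8} - 87} = \sqrt{- \frac{691}{8}} = \frac{i \sqrt{1382}}{4}$)
$\frac{-4534 + s{\left(127,170 \right)}}{x + 8876} = \frac{-4534 + \frac{i \sqrt{1382}}{4}}{26528 + 8876} = \frac{-4534 + \frac{i \sqrt{1382}}{4}}{35404} = \left(-4534 + \frac{i \sqrt{1382}}{4}\right) \frac{1}{35404} = - \frac{2267}{17702} + \frac{i \sqrt{1382}}{141616}$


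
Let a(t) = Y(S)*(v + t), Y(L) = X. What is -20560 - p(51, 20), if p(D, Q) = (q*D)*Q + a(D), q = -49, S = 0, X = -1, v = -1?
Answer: 29470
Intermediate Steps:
Y(L) = -1
a(t) = 1 - t (a(t) = -(-1 + t) = 1 - t)
p(D, Q) = 1 - D - 49*D*Q (p(D, Q) = (-49*D)*Q + (1 - D) = -49*D*Q + (1 - D) = 1 - D - 49*D*Q)
-20560 - p(51, 20) = -20560 - (1 - 1*51 - 49*51*20) = -20560 - (1 - 51 - 49980) = -20560 - 1*(-50030) = -20560 + 50030 = 29470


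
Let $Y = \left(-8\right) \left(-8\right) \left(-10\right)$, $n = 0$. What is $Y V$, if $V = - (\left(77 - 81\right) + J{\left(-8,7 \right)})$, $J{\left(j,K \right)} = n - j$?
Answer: $2560$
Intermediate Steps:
$J{\left(j,K \right)} = - j$ ($J{\left(j,K \right)} = 0 - j = - j$)
$Y = -640$ ($Y = 64 \left(-10\right) = -640$)
$V = -4$ ($V = - (\left(77 - 81\right) - -8) = - (-4 + 8) = \left(-1\right) 4 = -4$)
$Y V = \left(-640\right) \left(-4\right) = 2560$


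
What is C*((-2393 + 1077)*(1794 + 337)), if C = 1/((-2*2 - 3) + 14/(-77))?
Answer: 30848356/79 ≈ 3.9049e+5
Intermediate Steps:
C = -11/79 (C = 1/((-4 - 3) + 14*(-1/77)) = 1/(-7 - 2/11) = 1/(-79/11) = -11/79 ≈ -0.13924)
C*((-2393 + 1077)*(1794 + 337)) = -11*(-2393 + 1077)*(1794 + 337)/79 = -(-14476)*2131/79 = -11/79*(-2804396) = 30848356/79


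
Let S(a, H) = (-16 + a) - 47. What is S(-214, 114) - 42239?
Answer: -42516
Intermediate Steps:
S(a, H) = -63 + a
S(-214, 114) - 42239 = (-63 - 214) - 42239 = -277 - 42239 = -42516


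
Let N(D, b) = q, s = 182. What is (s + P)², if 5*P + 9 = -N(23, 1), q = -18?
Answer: 844561/25 ≈ 33782.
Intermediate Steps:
N(D, b) = -18
P = 9/5 (P = -9/5 + (-1*(-18))/5 = -9/5 + (⅕)*18 = -9/5 + 18/5 = 9/5 ≈ 1.8000)
(s + P)² = (182 + 9/5)² = (919/5)² = 844561/25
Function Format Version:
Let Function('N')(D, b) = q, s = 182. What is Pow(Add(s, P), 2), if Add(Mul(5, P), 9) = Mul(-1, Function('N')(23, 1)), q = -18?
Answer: Rational(844561, 25) ≈ 33782.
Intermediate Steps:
Function('N')(D, b) = -18
P = Rational(9, 5) (P = Add(Rational(-9, 5), Mul(Rational(1, 5), Mul(-1, -18))) = Add(Rational(-9, 5), Mul(Rational(1, 5), 18)) = Add(Rational(-9, 5), Rational(18, 5)) = Rational(9, 5) ≈ 1.8000)
Pow(Add(s, P), 2) = Pow(Add(182, Rational(9, 5)), 2) = Pow(Rational(919, 5), 2) = Rational(844561, 25)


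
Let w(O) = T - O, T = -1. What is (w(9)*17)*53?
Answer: -9010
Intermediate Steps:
w(O) = -1 - O
(w(9)*17)*53 = ((-1 - 1*9)*17)*53 = ((-1 - 9)*17)*53 = -10*17*53 = -170*53 = -9010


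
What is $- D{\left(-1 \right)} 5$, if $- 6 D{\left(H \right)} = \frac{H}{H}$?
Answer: $\frac{5}{6} \approx 0.83333$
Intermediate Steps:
$D{\left(H \right)} = - \frac{1}{6}$ ($D{\left(H \right)} = - \frac{H \frac{1}{H}}{6} = \left(- \frac{1}{6}\right) 1 = - \frac{1}{6}$)
$- D{\left(-1 \right)} 5 = \left(-1\right) \left(- \frac{1}{6}\right) 5 = \frac{1}{6} \cdot 5 = \frac{5}{6}$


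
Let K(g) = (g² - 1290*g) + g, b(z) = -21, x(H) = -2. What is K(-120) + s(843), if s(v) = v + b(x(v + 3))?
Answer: 169902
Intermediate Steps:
s(v) = -21 + v (s(v) = v - 21 = -21 + v)
K(g) = g² - 1289*g
K(-120) + s(843) = -120*(-1289 - 120) + (-21 + 843) = -120*(-1409) + 822 = 169080 + 822 = 169902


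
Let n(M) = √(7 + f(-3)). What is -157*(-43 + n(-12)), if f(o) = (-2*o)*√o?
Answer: 6751 - 157*√(7 + 6*I*√3) ≈ 6260.4 - 261.06*I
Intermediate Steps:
f(o) = -2*o^(3/2)
n(M) = √(7 + 6*I*√3) (n(M) = √(7 - (-6)*I*√3) = √(7 + 6*I*√3))
-157*(-43 + n(-12)) = -157*(-43 + √(7 + 6*I*√3)) = 6751 - 157*√(7 + 6*I*√3)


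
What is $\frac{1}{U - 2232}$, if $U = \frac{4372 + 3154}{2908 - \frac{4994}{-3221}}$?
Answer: $- \frac{4685831}{10446654169} \approx -0.00044855$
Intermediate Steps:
$U = \frac{12120623}{4685831}$ ($U = \frac{7526}{2908 - - \frac{4994}{3221}} = \frac{7526}{2908 + \frac{4994}{3221}} = \frac{7526}{\frac{9371662}{3221}} = 7526 \cdot \frac{3221}{9371662} = \frac{12120623}{4685831} \approx 2.5867$)
$\frac{1}{U - 2232} = \frac{1}{\frac{12120623}{4685831} - 2232} = \frac{1}{- \frac{10446654169}{4685831}} = - \frac{4685831}{10446654169}$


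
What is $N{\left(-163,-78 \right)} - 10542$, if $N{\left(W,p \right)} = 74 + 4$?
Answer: $-10464$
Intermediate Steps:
$N{\left(W,p \right)} = 78$
$N{\left(-163,-78 \right)} - 10542 = 78 - 10542 = -10464$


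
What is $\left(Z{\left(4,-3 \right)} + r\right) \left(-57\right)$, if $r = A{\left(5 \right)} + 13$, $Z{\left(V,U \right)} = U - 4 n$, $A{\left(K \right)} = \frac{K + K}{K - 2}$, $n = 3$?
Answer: $-76$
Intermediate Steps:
$A{\left(K \right)} = \frac{2 K}{-2 + K}$
$Z{\left(V,U \right)} = -12 + U$ ($Z{\left(V,U \right)} = U - 12 = -12 + U$)
$r = \frac{49}{3}$ ($r = 2 \cdot 5 \frac{1}{-2 + 5} + 13 = 2 \cdot 5 \cdot \frac{1}{3} + 13 = \frac{10}{3} + 13 = \frac{49}{3} \approx 16.333$)
$\left(Z{\left(4,-3 \right)} + r\right) \left(-57\right) = \left(\left(-12 - 3\right) + \frac{49}{3}\right) \left(-57\right) = \left(-15 + \frac{49}{3}\right) \left(-57\right) = \frac{4}{3} \left(-57\right) = -76$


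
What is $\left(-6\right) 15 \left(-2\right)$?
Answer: $180$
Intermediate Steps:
$\left(-6\right) 15 \left(-2\right) = \left(-90\right) \left(-2\right) = 180$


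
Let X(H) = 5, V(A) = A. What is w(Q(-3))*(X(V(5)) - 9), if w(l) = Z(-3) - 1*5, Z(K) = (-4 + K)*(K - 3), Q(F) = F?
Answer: -148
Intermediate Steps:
Z(K) = (-4 + K)*(-3 + K)
w(l) = 37 (w(l) = (12 + (-3)² - 7*(-3)) - 1*5 = (12 + 9 + 21) - 5 = 42 - 5 = 37)
w(Q(-3))*(X(V(5)) - 9) = 37*(5 - 9) = 37*(-4) = -148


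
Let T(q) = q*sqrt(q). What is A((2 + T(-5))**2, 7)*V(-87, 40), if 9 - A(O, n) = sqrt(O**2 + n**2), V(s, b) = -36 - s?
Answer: 459 - 51*sqrt(12690 + 4840*I*sqrt(5)) ≈ -5721.1 - 2277.4*I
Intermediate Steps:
T(q) = q**(3/2)
A(O, n) = 9 - sqrt(O**2 + n**2)
A((2 + T(-5))**2, 7)*V(-87, 40) = (9 - sqrt(((2 + (-5)**(3/2))**2)**2 + 7**2))*(-36 - 1*(-87)) = (9 - sqrt(((2 - 5*I*sqrt(5))**2)**2 + 49))*(-36 + 87) = (9 - sqrt((2 - 5*I*sqrt(5))**4 + 49))*51 = (9 - sqrt(49 + (2 - 5*I*sqrt(5))**4))*51 = 459 - 51*sqrt(49 + (2 - 5*I*sqrt(5))**4)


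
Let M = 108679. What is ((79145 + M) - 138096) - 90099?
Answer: -40371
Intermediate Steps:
((79145 + M) - 138096) - 90099 = ((79145 + 108679) - 138096) - 90099 = (187824 - 138096) - 90099 = 49728 - 90099 = -40371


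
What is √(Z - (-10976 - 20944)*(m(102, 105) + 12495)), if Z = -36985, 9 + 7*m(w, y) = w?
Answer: √399227495 ≈ 19981.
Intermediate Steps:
m(w, y) = -9/7 + w/7
√(Z - (-10976 - 20944)*(m(102, 105) + 12495)) = √(-36985 - (-10976 - 20944)*((-9/7 + (⅐)*102) + 12495)) = √(-36985 - (-31920)*((-9/7 + 102/7) + 12495)) = √(-36985 - (-31920)*(93/7 + 12495)) = √(-36985 - (-31920)*87558/7) = √(-36985 - 1*(-399264480)) = √(-36985 + 399264480) = √399227495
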